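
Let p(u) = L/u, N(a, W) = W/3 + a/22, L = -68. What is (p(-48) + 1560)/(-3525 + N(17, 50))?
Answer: -206107/462998 ≈ -0.44516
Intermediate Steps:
N(a, W) = W/3 + a/22 (N(a, W) = W*(⅓) + a*(1/22) = W/3 + a/22)
p(u) = -68/u
(p(-48) + 1560)/(-3525 + N(17, 50)) = (-68/(-48) + 1560)/(-3525 + ((⅓)*50 + (1/22)*17)) = (-68*(-1/48) + 1560)/(-3525 + (50/3 + 17/22)) = (17/12 + 1560)/(-3525 + 1151/66) = 18737/(12*(-231499/66)) = (18737/12)*(-66/231499) = -206107/462998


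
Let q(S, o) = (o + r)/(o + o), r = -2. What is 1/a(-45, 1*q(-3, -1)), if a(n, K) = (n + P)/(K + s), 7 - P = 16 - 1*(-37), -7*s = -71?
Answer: -163/1274 ≈ -0.12794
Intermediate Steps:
s = 71/7 (s = -⅐*(-71) = 71/7 ≈ 10.143)
P = -46 (P = 7 - (16 - 1*(-37)) = 7 - (16 + 37) = 7 - 1*53 = 7 - 53 = -46)
q(S, o) = (-2 + o)/(2*o) (q(S, o) = (o - 2)/(o + o) = (-2 + o)/((2*o)) = (-2 + o)*(1/(2*o)) = (-2 + o)/(2*o))
a(n, K) = (-46 + n)/(71/7 + K) (a(n, K) = (n - 46)/(K + 71/7) = (-46 + n)/(71/7 + K))
1/a(-45, 1*q(-3, -1)) = 1/(7*(-46 - 45)/(71 + 7*(1*((½)*(-2 - 1)/(-1))))) = 1/(7*(-91)/(71 + 7*(1*((½)*(-1)*(-3))))) = 1/(7*(-91)/(71 + 7*(1*(3/2)))) = 1/(7*(-91)/(71 + 7*(3/2))) = 1/(7*(-91)/(71 + 21/2)) = 1/(7*(-91)/(163/2)) = 1/(7*(2/163)*(-91)) = 1/(-1274/163) = -163/1274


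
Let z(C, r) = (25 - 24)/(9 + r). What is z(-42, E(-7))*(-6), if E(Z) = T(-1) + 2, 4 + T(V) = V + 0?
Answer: -1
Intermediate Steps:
T(V) = -4 + V (T(V) = -4 + (V + 0) = -4 + V)
E(Z) = -3 (E(Z) = (-4 - 1) + 2 = -5 + 2 = -3)
z(C, r) = 1/(9 + r)
z(-42, E(-7))*(-6) = -6/(9 - 3) = -6/6 = (1/6)*(-6) = -1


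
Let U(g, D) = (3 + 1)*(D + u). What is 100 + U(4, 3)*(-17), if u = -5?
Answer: 236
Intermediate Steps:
U(g, D) = -20 + 4*D (U(g, D) = (3 + 1)*(D - 5) = 4*(-5 + D) = -20 + 4*D)
100 + U(4, 3)*(-17) = 100 + (-20 + 4*3)*(-17) = 100 + (-20 + 12)*(-17) = 100 - 8*(-17) = 100 + 136 = 236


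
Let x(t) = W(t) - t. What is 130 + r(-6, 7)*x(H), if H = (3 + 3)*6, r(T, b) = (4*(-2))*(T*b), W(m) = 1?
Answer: -11630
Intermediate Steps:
r(T, b) = -8*T*b
H = 36 (H = 6*6 = 36)
x(t) = 1 - t
130 + r(-6, 7)*x(H) = 130 + (-8*(-6)*7)*(1 - 1*36) = 130 + 336*(1 - 36) = 130 + 336*(-35) = 130 - 11760 = -11630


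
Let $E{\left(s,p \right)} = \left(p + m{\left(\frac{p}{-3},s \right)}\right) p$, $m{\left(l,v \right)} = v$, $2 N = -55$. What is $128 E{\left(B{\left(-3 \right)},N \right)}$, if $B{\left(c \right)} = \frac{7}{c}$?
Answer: $\frac{315040}{3} \approx 1.0501 \cdot 10^{5}$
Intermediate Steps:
$N = - \frac{55}{2}$ ($N = \frac{1}{2} \left(-55\right) = - \frac{55}{2} \approx -27.5$)
$E{\left(s,p \right)} = p \left(p + s\right)$ ($E{\left(s,p \right)} = \left(p + s\right) p = p \left(p + s\right)$)
$128 E{\left(B{\left(-3 \right)},N \right)} = 128 \left(- \frac{55 \left(- \frac{55}{2} + \frac{7}{-3}\right)}{2}\right) = 128 \left(- \frac{55 \left(- \frac{55}{2} + 7 \left(- \frac{1}{3}\right)\right)}{2}\right) = 128 \left(- \frac{55 \left(- \frac{55}{2} - \frac{7}{3}\right)}{2}\right) = 128 \left(\left(- \frac{55}{2}\right) \left(- \frac{179}{6}\right)\right) = 128 \cdot \frac{9845}{12} = \frac{315040}{3}$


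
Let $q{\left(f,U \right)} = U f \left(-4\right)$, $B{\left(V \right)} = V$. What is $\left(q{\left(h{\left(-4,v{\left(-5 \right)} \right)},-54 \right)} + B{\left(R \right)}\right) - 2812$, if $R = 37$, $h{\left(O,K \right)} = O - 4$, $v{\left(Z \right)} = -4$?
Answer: $-4503$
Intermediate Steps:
$h{\left(O,K \right)} = -4 + O$ ($h{\left(O,K \right)} = O - 4 = -4 + O$)
$q{\left(f,U \right)} = - 4 U f$
$\left(q{\left(h{\left(-4,v{\left(-5 \right)} \right)},-54 \right)} + B{\left(R \right)}\right) - 2812 = \left(\left(-4\right) \left(-54\right) \left(-4 - 4\right) + 37\right) - 2812 = \left(\left(-4\right) \left(-54\right) \left(-8\right) + 37\right) - 2812 = \left(-1728 + 37\right) - 2812 = -1691 - 2812 = -4503$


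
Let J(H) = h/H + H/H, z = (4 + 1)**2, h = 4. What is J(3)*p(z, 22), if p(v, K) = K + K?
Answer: 308/3 ≈ 102.67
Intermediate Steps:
z = 25 (z = 5**2 = 25)
p(v, K) = 2*K
J(H) = 1 + 4/H (J(H) = 4/H + H/H = 4/H + 1 = 1 + 4/H)
J(3)*p(z, 22) = ((4 + 3)/3)*(2*22) = ((1/3)*7)*44 = (7/3)*44 = 308/3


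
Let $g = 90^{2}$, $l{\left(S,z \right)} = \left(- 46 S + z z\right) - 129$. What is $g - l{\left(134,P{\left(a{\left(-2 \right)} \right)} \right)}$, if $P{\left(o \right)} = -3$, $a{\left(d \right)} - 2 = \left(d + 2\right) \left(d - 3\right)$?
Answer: $14384$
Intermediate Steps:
$a{\left(d \right)} = 2 + \left(-3 + d\right) \left(2 + d\right)$ ($a{\left(d \right)} = 2 + \left(d + 2\right) \left(d - 3\right) = 2 + \left(2 + d\right) \left(-3 + d\right) = 2 + \left(-3 + d\right) \left(2 + d\right)$)
$l{\left(S,z \right)} = -129 + z^{2} - 46 S$ ($l{\left(S,z \right)} = \left(- 46 S + z^{2}\right) - 129 = \left(z^{2} - 46 S\right) - 129 = -129 + z^{2} - 46 S$)
$g = 8100$
$g - l{\left(134,P{\left(a{\left(-2 \right)} \right)} \right)} = 8100 - \left(-129 + \left(-3\right)^{2} - 6164\right) = 8100 - \left(-129 + 9 - 6164\right) = 8100 - -6284 = 8100 + 6284 = 14384$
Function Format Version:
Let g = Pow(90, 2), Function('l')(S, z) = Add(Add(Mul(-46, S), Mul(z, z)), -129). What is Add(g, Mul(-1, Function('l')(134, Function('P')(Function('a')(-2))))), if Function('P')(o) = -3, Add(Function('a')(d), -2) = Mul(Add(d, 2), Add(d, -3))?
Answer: 14384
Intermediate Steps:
Function('a')(d) = Add(2, Mul(Add(-3, d), Add(2, d))) (Function('a')(d) = Add(2, Mul(Add(d, 2), Add(d, -3))) = Add(2, Mul(Add(2, d), Add(-3, d))) = Add(2, Mul(Add(-3, d), Add(2, d))))
Function('l')(S, z) = Add(-129, Pow(z, 2), Mul(-46, S)) (Function('l')(S, z) = Add(Add(Mul(-46, S), Pow(z, 2)), -129) = Add(Add(Pow(z, 2), Mul(-46, S)), -129) = Add(-129, Pow(z, 2), Mul(-46, S)))
g = 8100
Add(g, Mul(-1, Function('l')(134, Function('P')(Function('a')(-2))))) = Add(8100, Mul(-1, Add(-129, Pow(-3, 2), Mul(-46, 134)))) = Add(8100, Mul(-1, Add(-129, 9, -6164))) = Add(8100, Mul(-1, -6284)) = Add(8100, 6284) = 14384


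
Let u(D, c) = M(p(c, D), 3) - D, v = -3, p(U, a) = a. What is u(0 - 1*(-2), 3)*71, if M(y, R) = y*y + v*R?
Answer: -497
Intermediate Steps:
M(y, R) = y² - 3*R (M(y, R) = y*y - 3*R = y² - 3*R)
u(D, c) = -9 + D² - D (u(D, c) = (D² - 3*3) - D = (D² - 9) - D = (-9 + D²) - D = -9 + D² - D)
u(0 - 1*(-2), 3)*71 = (-9 + (0 - 1*(-2))² - (0 - 1*(-2)))*71 = (-9 + (0 + 2)² - (0 + 2))*71 = (-9 + 2² - 1*2)*71 = (-9 + 4 - 2)*71 = -7*71 = -497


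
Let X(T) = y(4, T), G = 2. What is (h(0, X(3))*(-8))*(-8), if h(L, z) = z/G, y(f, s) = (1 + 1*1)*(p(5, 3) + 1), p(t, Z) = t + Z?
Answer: 576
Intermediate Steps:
p(t, Z) = Z + t
y(f, s) = 18 (y(f, s) = (1 + 1*1)*((3 + 5) + 1) = (1 + 1)*(8 + 1) = 2*9 = 18)
X(T) = 18
h(L, z) = z/2
(h(0, X(3))*(-8))*(-8) = (((1/2)*18)*(-8))*(-8) = (9*(-8))*(-8) = -72*(-8) = 576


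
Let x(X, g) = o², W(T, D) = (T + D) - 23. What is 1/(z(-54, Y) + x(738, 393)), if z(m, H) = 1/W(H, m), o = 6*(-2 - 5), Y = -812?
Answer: 889/1568195 ≈ 0.00056689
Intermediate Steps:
o = -42 (o = 6*(-7) = -42)
W(T, D) = -23 + D + T (W(T, D) = (D + T) - 23 = -23 + D + T)
z(m, H) = 1/(-23 + H + m) (z(m, H) = 1/(-23 + m + H) = 1/(-23 + H + m))
x(X, g) = 1764 (x(X, g) = (-42)² = 1764)
1/(z(-54, Y) + x(738, 393)) = 1/(1/(-23 - 812 - 54) + 1764) = 1/(1/(-889) + 1764) = 1/(-1/889 + 1764) = 1/(1568195/889) = 889/1568195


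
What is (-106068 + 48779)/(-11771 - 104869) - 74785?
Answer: -8722865111/116640 ≈ -74785.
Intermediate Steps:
(-106068 + 48779)/(-11771 - 104869) - 74785 = -57289/(-116640) - 74785 = -57289*(-1/116640) - 74785 = 57289/116640 - 74785 = -8722865111/116640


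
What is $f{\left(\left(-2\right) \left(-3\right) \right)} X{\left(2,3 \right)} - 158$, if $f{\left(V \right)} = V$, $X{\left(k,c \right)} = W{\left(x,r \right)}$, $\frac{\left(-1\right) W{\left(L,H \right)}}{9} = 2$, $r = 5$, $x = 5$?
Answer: $-266$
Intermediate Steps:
$W{\left(L,H \right)} = -18$ ($W{\left(L,H \right)} = \left(-9\right) 2 = -18$)
$X{\left(k,c \right)} = -18$
$f{\left(\left(-2\right) \left(-3\right) \right)} X{\left(2,3 \right)} - 158 = \left(-2\right) \left(-3\right) \left(-18\right) - 158 = 6 \left(-18\right) - 158 = -108 - 158 = -266$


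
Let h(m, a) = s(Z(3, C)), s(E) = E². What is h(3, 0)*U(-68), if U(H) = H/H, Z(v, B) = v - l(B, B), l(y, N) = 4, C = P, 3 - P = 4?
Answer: 1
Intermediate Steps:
P = -1 (P = 3 - 1*4 = 3 - 4 = -1)
C = -1
Z(v, B) = -4 + v (Z(v, B) = v - 1*4 = v - 4 = -4 + v)
U(H) = 1
h(m, a) = 1 (h(m, a) = (-4 + 3)² = (-1)² = 1)
h(3, 0)*U(-68) = 1*1 = 1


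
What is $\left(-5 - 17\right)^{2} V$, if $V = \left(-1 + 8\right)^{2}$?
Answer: $23716$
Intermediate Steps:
$V = 49$ ($V = 7^{2} = 49$)
$\left(-5 - 17\right)^{2} V = \left(-5 - 17\right)^{2} \cdot 49 = \left(-22\right)^{2} \cdot 49 = 484 \cdot 49 = 23716$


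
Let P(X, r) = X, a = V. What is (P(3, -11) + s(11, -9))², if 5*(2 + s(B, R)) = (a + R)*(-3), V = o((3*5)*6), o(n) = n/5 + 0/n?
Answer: 484/25 ≈ 19.360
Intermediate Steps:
o(n) = n/5 (o(n) = n*(⅕) + 0 = n/5 + 0 = n/5)
V = 18 (V = ((3*5)*6)/5 = (15*6)/5 = (⅕)*90 = 18)
a = 18
s(B, R) = -64/5 - 3*R/5 (s(B, R) = -2 + ((18 + R)*(-3))/5 = -2 + (-54 - 3*R)/5 = -2 + (-54/5 - 3*R/5) = -64/5 - 3*R/5)
(P(3, -11) + s(11, -9))² = (3 + (-64/5 - ⅗*(-9)))² = (3 + (-64/5 + 27/5))² = (3 - 37/5)² = (-22/5)² = 484/25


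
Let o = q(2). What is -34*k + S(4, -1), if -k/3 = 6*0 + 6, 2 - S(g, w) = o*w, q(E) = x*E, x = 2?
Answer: 618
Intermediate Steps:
q(E) = 2*E
o = 4 (o = 2*2 = 4)
S(g, w) = 2 - 4*w
k = -18 (k = -3*(6*0 + 6) = -3*(0 + 6) = -3*6 = -18)
-34*k + S(4, -1) = -34*(-18) + (2 - 4*(-1)) = 612 + (2 + 4) = 612 + 6 = 618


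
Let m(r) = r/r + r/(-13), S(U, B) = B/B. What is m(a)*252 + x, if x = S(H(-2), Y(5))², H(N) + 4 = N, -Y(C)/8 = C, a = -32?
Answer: 11353/13 ≈ 873.31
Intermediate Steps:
Y(C) = -8*C
H(N) = -4 + N
S(U, B) = 1
m(r) = 1 - r/13 (m(r) = 1 + r*(-1/13) = 1 - r/13)
x = 1 (x = 1² = 1)
m(a)*252 + x = (1 - 1/13*(-32))*252 + 1 = (1 + 32/13)*252 + 1 = (45/13)*252 + 1 = 11340/13 + 1 = 11353/13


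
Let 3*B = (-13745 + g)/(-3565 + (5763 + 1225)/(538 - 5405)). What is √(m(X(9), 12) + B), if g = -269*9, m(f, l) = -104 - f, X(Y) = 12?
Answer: I*√310454539811620818/52073529 ≈ 10.7*I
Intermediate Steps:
g = -2421
B = 78679922/52073529 (B = ((-13745 - 2421)/(-3565 + (5763 + 1225)/(538 - 5405)))/3 = (-16166/(-3565 + 6988/(-4867)))/3 = (-16166/(-3565 + 6988*(-1/4867)))/3 = (-16166/(-3565 - 6988/4867))/3 = (-16166/(-17357843/4867))/3 = (-16166*(-4867/17357843))/3 = (⅓)*(78679922/17357843) = 78679922/52073529 ≈ 1.5109)
√(m(X(9), 12) + B) = √((-104 - 1*12) + 78679922/52073529) = √((-104 - 12) + 78679922/52073529) = √(-116 + 78679922/52073529) = √(-5961849442/52073529) = I*√310454539811620818/52073529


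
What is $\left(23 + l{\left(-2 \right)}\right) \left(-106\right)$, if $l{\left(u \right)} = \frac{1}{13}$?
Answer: $- \frac{31800}{13} \approx -2446.2$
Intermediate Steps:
$l{\left(u \right)} = \frac{1}{13}$
$\left(23 + l{\left(-2 \right)}\right) \left(-106\right) = \left(23 + \frac{1}{13}\right) \left(-106\right) = \frac{300}{13} \left(-106\right) = - \frac{31800}{13}$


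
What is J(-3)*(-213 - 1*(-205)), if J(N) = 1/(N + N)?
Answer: 4/3 ≈ 1.3333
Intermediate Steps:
J(N) = 1/(2*N)
J(-3)*(-213 - 1*(-205)) = ((½)/(-3))*(-213 - 1*(-205)) = ((½)*(-⅓))*(-213 + 205) = -⅙*(-8) = 4/3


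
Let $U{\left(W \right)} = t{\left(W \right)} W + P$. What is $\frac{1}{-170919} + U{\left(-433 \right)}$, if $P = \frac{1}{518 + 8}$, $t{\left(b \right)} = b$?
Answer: $\frac{16855897608059}{89903394} \approx 1.8749 \cdot 10^{5}$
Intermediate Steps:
$P = \frac{1}{526} \approx 0.0019011$
$U{\left(W \right)} = \frac{1}{526} + W^{2}$ ($U{\left(W \right)} = W W + \frac{1}{526} = W^{2} + \frac{1}{526} = \frac{1}{526} + W^{2}$)
$\frac{1}{-170919} + U{\left(-433 \right)} = \frac{1}{-170919} + \left(\frac{1}{526} + \left(-433\right)^{2}\right) = - \frac{1}{170919} + \left(\frac{1}{526} + 187489\right) = - \frac{1}{170919} + \frac{98619215}{526} = \frac{16855897608059}{89903394}$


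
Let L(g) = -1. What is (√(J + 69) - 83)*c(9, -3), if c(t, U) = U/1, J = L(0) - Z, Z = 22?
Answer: 249 - 3*√46 ≈ 228.65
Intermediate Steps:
J = -23 (J = -1 - 1*22 = -1 - 22 = -23)
c(t, U) = U (c(t, U) = U*1 = U)
(√(J + 69) - 83)*c(9, -3) = (√(-23 + 69) - 83)*(-3) = (√46 - 83)*(-3) = (-83 + √46)*(-3) = 249 - 3*√46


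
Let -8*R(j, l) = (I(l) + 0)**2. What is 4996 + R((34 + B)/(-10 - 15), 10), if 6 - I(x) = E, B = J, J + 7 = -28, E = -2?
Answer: 4988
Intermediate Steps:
J = -35 (J = -7 - 28 = -35)
B = -35
I(x) = 8 (I(x) = 6 - 1*(-2) = 6 + 2 = 8)
R(j, l) = -8 (R(j, l) = -(8 + 0)**2/8 = -1/8*8**2 = -1/8*64 = -8)
4996 + R((34 + B)/(-10 - 15), 10) = 4996 - 8 = 4988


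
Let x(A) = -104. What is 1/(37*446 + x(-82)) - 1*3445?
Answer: -56491109/16398 ≈ -3445.0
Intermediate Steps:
1/(37*446 + x(-82)) - 1*3445 = 1/(37*446 - 104) - 1*3445 = 1/(16502 - 104) - 3445 = 1/16398 - 3445 = -56491109/16398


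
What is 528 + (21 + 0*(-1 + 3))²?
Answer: 969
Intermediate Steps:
528 + (21 + 0*(-1 + 3))² = 528 + (21 + 0*2)² = 528 + (21 + 0)² = 528 + 21² = 528 + 441 = 969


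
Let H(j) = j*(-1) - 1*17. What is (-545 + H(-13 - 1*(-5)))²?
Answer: 306916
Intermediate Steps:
H(j) = -17 - j (H(j) = -j - 17 = -17 - j)
(-545 + H(-13 - 1*(-5)))² = (-545 + (-17 - (-13 - 1*(-5))))² = (-545 + (-17 - (-13 + 5)))² = (-545 + (-17 - 1*(-8)))² = (-545 + (-17 + 8))² = (-545 - 9)² = (-554)² = 306916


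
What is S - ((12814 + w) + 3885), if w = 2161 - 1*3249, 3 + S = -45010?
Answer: -60624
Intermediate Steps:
S = -45013 (S = -3 - 45010 = -45013)
w = -1088 (w = 2161 - 3249 = -1088)
S - ((12814 + w) + 3885) = -45013 - ((12814 - 1088) + 3885) = -45013 - (11726 + 3885) = -45013 - 1*15611 = -45013 - 15611 = -60624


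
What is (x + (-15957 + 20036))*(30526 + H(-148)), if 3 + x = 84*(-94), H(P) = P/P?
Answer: -116613140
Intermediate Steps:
H(P) = 1
x = -7899 (x = -3 + 84*(-94) = -3 - 7896 = -7899)
(x + (-15957 + 20036))*(30526 + H(-148)) = (-7899 + (-15957 + 20036))*(30526 + 1) = (-7899 + 4079)*30527 = -3820*30527 = -116613140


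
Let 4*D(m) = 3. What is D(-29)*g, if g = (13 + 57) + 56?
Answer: 189/2 ≈ 94.500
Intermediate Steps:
D(m) = ¾ (D(m) = (¼)*3 = ¾)
g = 126 (g = 70 + 56 = 126)
D(-29)*g = (¾)*126 = 189/2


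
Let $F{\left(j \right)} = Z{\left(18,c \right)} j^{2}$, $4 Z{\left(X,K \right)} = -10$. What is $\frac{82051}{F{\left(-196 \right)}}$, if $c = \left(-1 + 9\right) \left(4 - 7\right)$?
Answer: $- \frac{82051}{96040} \approx -0.85434$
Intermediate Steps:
$c = -24$ ($c = 8 \left(-3\right) = -24$)
$Z{\left(X,K \right)} = - \frac{5}{2}$ ($Z{\left(X,K \right)} = \frac{1}{4} \left(-10\right) = - \frac{5}{2}$)
$F{\left(j \right)} = - \frac{5 j^{2}}{2}$
$\frac{82051}{F{\left(-196 \right)}} = \frac{82051}{\left(- \frac{5}{2}\right) \left(-196\right)^{2}} = \frac{82051}{\left(- \frac{5}{2}\right) 38416} = \frac{82051}{-96040} = 82051 \left(- \frac{1}{96040}\right) = - \frac{82051}{96040}$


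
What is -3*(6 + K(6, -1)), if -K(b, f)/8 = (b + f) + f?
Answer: 78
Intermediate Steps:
K(b, f) = -16*f - 8*b (K(b, f) = -8*((b + f) + f) = -8*(b + 2*f) = -16*f - 8*b)
-3*(6 + K(6, -1)) = -3*(6 + (-16*(-1) - 8*6)) = -3*(6 + (16 - 48)) = -3*(6 - 32) = -3*(-26) = 78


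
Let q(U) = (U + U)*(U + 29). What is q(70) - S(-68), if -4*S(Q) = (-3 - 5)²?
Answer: 13876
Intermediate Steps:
q(U) = 2*U*(29 + U) (q(U) = (2*U)*(29 + U) = 2*U*(29 + U))
S(Q) = -16 (S(Q) = -(-3 - 5)²/4 = -¼*(-8)² = -¼*64 = -16)
q(70) - S(-68) = 2*70*(29 + 70) - 1*(-16) = 2*70*99 + 16 = 13860 + 16 = 13876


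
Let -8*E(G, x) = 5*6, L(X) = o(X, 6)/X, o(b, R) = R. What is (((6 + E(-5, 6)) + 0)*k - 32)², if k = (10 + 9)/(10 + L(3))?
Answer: 207025/256 ≈ 808.69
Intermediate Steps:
L(X) = 6/X
E(G, x) = -15/4 (E(G, x) = -5*6/8 = -⅛*30 = -15/4)
k = 19/12 (k = (10 + 9)/(10 + 6/3) = 19/(10 + 6*(⅓)) = 19/(10 + 2) = 19/12 ≈ 1.5833)
(((6 + E(-5, 6)) + 0)*k - 32)² = (((6 - 15/4) + 0)*(19/12) - 32)² = ((9/4 + 0)*(19/12) - 32)² = ((9/4)*(19/12) - 32)² = (57/16 - 32)² = (-455/16)² = 207025/256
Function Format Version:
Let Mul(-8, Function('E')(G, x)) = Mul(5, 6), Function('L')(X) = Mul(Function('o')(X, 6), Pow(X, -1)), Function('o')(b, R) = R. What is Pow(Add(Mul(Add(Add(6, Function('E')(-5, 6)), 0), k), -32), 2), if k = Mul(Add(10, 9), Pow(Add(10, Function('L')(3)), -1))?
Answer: Rational(207025, 256) ≈ 808.69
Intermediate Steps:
Function('L')(X) = Mul(6, Pow(X, -1))
Function('E')(G, x) = Rational(-15, 4) (Function('E')(G, x) = Mul(Rational(-1, 8), Mul(5, 6)) = Mul(Rational(-1, 8), 30) = Rational(-15, 4))
k = Rational(19, 12) (k = Mul(Add(10, 9), Pow(Add(10, Mul(6, Pow(3, -1))), -1)) = Mul(19, Pow(Add(10, Mul(6, Rational(1, 3))), -1)) = Mul(19, Pow(Add(10, 2), -1)) = Mul(19, Pow(12, -1)) = Mul(19, Rational(1, 12)) = Rational(19, 12) ≈ 1.5833)
Pow(Add(Mul(Add(Add(6, Function('E')(-5, 6)), 0), k), -32), 2) = Pow(Add(Mul(Add(Add(6, Rational(-15, 4)), 0), Rational(19, 12)), -32), 2) = Pow(Add(Mul(Add(Rational(9, 4), 0), Rational(19, 12)), -32), 2) = Pow(Add(Mul(Rational(9, 4), Rational(19, 12)), -32), 2) = Pow(Add(Rational(57, 16), -32), 2) = Pow(Rational(-455, 16), 2) = Rational(207025, 256)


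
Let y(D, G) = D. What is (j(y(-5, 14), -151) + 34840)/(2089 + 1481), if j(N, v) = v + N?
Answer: 17342/1785 ≈ 9.7154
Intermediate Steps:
j(N, v) = N + v
(j(y(-5, 14), -151) + 34840)/(2089 + 1481) = ((-5 - 151) + 34840)/(2089 + 1481) = (-156 + 34840)/3570 = 34684*(1/3570) = 17342/1785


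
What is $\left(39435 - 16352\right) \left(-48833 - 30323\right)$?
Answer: $-1827157948$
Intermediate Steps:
$\left(39435 - 16352\right) \left(-48833 - 30323\right) = 23083 \left(-48833 - 30323\right) = 23083 \left(-79156\right) = -1827157948$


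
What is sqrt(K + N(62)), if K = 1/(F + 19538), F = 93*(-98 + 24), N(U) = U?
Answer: sqrt(620676343)/3164 ≈ 7.8740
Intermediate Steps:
F = -6882 (F = 93*(-74) = -6882)
K = 1/12656 (K = 1/(-6882 + 19538) = 1/12656 ≈ 7.9014e-5)
sqrt(K + N(62)) = sqrt(1/12656 + 62) = sqrt(784673/12656) = sqrt(620676343)/3164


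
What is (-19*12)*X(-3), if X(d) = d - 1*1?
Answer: 912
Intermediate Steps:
X(d) = -1 + d (X(d) = d - 1 = -1 + d)
(-19*12)*X(-3) = (-19*12)*(-1 - 3) = -228*(-4) = 912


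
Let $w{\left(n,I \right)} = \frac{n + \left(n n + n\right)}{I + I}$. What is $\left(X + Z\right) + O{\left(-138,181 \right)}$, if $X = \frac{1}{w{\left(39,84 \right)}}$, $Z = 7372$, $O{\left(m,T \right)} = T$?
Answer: $\frac{4025805}{533} \approx 7553.1$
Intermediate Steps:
$w{\left(n,I \right)} = \frac{n^{2} + 2 n}{2 I}$ ($w{\left(n,I \right)} = \frac{n + \left(n^{2} + n\right)}{2 I} = \left(n + \left(n + n^{2}\right)\right) \frac{1}{2 I} = \left(n^{2} + 2 n\right) \frac{1}{2 I} = \frac{n^{2} + 2 n}{2 I}$)
$X = \frac{56}{533}$ ($X = \frac{1}{\frac{1}{2} \cdot 39 \cdot \frac{1}{84} \left(2 + 39\right)} = \frac{1}{\frac{1}{2} \cdot 39 \cdot \frac{1}{84} \cdot 41} = \frac{1}{\frac{533}{56}} = \frac{56}{533} \approx 0.10507$)
$\left(X + Z\right) + O{\left(-138,181 \right)} = \left(\frac{56}{533} + 7372\right) + 181 = \frac{3929332}{533} + 181 = \frac{4025805}{533}$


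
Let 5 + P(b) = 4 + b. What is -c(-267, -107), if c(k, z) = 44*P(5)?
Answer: -176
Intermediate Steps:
P(b) = -1 + b (P(b) = -5 + (4 + b) = -1 + b)
c(k, z) = 176 (c(k, z) = 44*(-1 + 5) = 44*4 = 176)
-c(-267, -107) = -1*176 = -176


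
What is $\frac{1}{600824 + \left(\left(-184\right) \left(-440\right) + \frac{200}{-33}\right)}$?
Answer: $\frac{33}{22498672} \approx 1.4668 \cdot 10^{-6}$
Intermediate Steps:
$\frac{1}{600824 + \left(\left(-184\right) \left(-440\right) + \frac{200}{-33}\right)} = \frac{1}{600824 + \left(80960 + 200 \left(- \frac{1}{33}\right)\right)} = \frac{1}{600824 + \left(80960 - \frac{200}{33}\right)} = \frac{1}{600824 + \frac{2671480}{33}} = \frac{1}{\frac{22498672}{33}} = \frac{33}{22498672}$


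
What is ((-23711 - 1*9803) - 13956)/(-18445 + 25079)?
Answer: -23735/3317 ≈ -7.1556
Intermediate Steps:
((-23711 - 1*9803) - 13956)/(-18445 + 25079) = ((-23711 - 9803) - 13956)/6634 = (-33514 - 13956)*(1/6634) = -47470*1/6634 = -23735/3317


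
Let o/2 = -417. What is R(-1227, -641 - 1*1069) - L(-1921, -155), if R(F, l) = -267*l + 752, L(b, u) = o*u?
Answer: 328052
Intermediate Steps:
o = -834 (o = 2*(-417) = -834)
L(b, u) = -834*u
R(F, l) = 752 - 267*l
R(-1227, -641 - 1*1069) - L(-1921, -155) = (752 - 267*(-641 - 1*1069)) - (-834)*(-155) = (752 - 267*(-641 - 1069)) - 1*129270 = (752 - 267*(-1710)) - 129270 = (752 + 456570) - 129270 = 457322 - 129270 = 328052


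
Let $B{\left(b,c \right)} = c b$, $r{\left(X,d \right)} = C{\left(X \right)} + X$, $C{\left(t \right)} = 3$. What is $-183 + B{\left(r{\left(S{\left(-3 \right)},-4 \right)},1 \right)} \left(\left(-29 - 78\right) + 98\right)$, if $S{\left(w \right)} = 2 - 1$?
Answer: $-219$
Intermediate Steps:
$S{\left(w \right)} = 1$ ($S{\left(w \right)} = 2 - 1 = 1$)
$r{\left(X,d \right)} = 3 + X$
$B{\left(b,c \right)} = b c$
$-183 + B{\left(r{\left(S{\left(-3 \right)},-4 \right)},1 \right)} \left(\left(-29 - 78\right) + 98\right) = -183 + \left(3 + 1\right) 1 \left(\left(-29 - 78\right) + 98\right) = -183 + 4 \cdot 1 \left(-107 + 98\right) = -183 + 4 \left(-9\right) = -183 - 36 = -219$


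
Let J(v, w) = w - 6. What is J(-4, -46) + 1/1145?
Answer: -59539/1145 ≈ -51.999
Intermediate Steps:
J(v, w) = -6 + w
J(-4, -46) + 1/1145 = (-6 - 46) + 1/1145 = -52 + 1/1145 = -59539/1145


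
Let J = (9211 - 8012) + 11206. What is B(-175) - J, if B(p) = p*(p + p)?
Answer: 48845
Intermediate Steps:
J = 12405 (J = 1199 + 11206 = 12405)
B(p) = 2*p² (B(p) = p*(2*p) = 2*p²)
B(-175) - J = 2*(-175)² - 1*12405 = 2*30625 - 12405 = 61250 - 12405 = 48845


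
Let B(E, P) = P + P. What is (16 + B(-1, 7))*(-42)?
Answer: -1260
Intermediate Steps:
B(E, P) = 2*P
(16 + B(-1, 7))*(-42) = (16 + 2*7)*(-42) = (16 + 14)*(-42) = 30*(-42) = -1260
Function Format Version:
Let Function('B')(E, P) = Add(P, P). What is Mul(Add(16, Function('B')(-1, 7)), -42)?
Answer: -1260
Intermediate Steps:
Function('B')(E, P) = Mul(2, P)
Mul(Add(16, Function('B')(-1, 7)), -42) = Mul(Add(16, Mul(2, 7)), -42) = Mul(Add(16, 14), -42) = Mul(30, -42) = -1260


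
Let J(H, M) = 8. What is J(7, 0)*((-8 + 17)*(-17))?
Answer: -1224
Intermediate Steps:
J(7, 0)*((-8 + 17)*(-17)) = 8*((-8 + 17)*(-17)) = 8*(9*(-17)) = 8*(-153) = -1224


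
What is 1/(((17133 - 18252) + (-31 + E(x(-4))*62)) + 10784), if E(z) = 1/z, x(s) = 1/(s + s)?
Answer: 1/9138 ≈ 0.00010943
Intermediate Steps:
x(s) = 1/(2*s)
1/(((17133 - 18252) + (-31 + E(x(-4))*62)) + 10784) = 1/(((17133 - 18252) + (-31 + 62/((½)/(-4)))) + 10784) = 1/((-1119 + (-31 + 62/((½)*(-¼)))) + 10784) = 1/((-1119 + (-31 + 62/(-⅛))) + 10784) = 1/((-1119 + (-31 - 8*62)) + 10784) = 1/((-1119 + (-31 - 496)) + 10784) = 1/((-1119 - 527) + 10784) = 1/(-1646 + 10784) = 1/9138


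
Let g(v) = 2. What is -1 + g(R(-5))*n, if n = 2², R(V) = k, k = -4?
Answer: 7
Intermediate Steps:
R(V) = -4
n = 4
-1 + g(R(-5))*n = -1 + 2*4 = -1 + 8 = 7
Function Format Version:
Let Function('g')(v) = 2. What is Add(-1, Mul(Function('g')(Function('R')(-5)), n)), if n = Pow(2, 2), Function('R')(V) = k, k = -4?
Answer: 7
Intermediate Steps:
Function('R')(V) = -4
n = 4
Add(-1, Mul(Function('g')(Function('R')(-5)), n)) = Add(-1, Mul(2, 4)) = Add(-1, 8) = 7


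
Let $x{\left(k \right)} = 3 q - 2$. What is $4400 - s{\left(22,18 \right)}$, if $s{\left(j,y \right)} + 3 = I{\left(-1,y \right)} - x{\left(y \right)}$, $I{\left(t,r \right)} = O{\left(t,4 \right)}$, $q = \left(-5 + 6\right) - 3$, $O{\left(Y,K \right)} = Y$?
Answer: $4396$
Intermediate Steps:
$q = -2$ ($q = 1 - 3 = -2$)
$x{\left(k \right)} = -8$ ($x{\left(k \right)} = 3 \left(-2\right) - 2 = -6 - 2 = -8$)
$I{\left(t,r \right)} = t$
$s{\left(j,y \right)} = 4$ ($s{\left(j,y \right)} = -3 - -7 = -3 + \left(-1 + 8\right) = -3 + 7 = 4$)
$4400 - s{\left(22,18 \right)} = 4400 - 4 = 4396$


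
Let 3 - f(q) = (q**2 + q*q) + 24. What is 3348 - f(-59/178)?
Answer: 53375179/15842 ≈ 3369.2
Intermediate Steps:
f(q) = -21 - 2*q**2 (f(q) = 3 - ((q**2 + q*q) + 24) = 3 - ((q**2 + q**2) + 24) = 3 - (2*q**2 + 24) = 3 - (24 + 2*q**2) = 3 + (-24 - 2*q**2) = -21 - 2*q**2)
3348 - f(-59/178) = 3348 - (-21 - 2*(-59/178)**2) = 3348 - (-21 - 2*3481/31684) = 3348 - (-21 - 3481/15842) = 3348 - 1*(-336163/15842) = 3348 + 336163/15842 = 53375179/15842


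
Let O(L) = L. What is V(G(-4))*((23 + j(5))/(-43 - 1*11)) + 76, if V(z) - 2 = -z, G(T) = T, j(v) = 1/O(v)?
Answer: 3304/45 ≈ 73.422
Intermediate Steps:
j(v) = 1/v
V(z) = 2 - z
V(G(-4))*((23 + j(5))/(-43 - 1*11)) + 76 = (2 - 1*(-4))*((23 + 1/5)/(-43 - 1*11)) + 76 = (2 + 4)*((23 + ⅕)/(-43 - 11)) + 76 = 6*((116/5)/(-54)) + 76 = 6*((116/5)*(-1/54)) + 76 = 6*(-58/135) + 76 = -116/45 + 76 = 3304/45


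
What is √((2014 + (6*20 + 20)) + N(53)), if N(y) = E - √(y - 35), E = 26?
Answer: √(2180 - 3*√2) ≈ 46.645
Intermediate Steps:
N(y) = 26 - √(-35 + y) (N(y) = 26 - √(y - 35) = 26 - √(-35 + y))
√((2014 + (6*20 + 20)) + N(53)) = √((2014 + (6*20 + 20)) + (26 - √(-35 + 53))) = √((2014 + (120 + 20)) + (26 - √18)) = √((2014 + 140) + (26 - 3*√2)) = √(2154 + (26 - 3*√2)) = √(2180 - 3*√2)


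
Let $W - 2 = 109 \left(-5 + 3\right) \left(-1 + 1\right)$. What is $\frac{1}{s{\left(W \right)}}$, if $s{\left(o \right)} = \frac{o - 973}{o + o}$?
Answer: $- \frac{4}{971} \approx -0.0041195$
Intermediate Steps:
$W = 2$ ($W = 2 + 109 \left(-5 + 3\right) \left(-1 + 1\right) = 2 + 109 \left(\left(-2\right) 0\right) = 2 + 109 \cdot 0 = 2 + 0 = 2$)
$s{\left(o \right)} = \frac{-973 + o}{2 o}$
$\frac{1}{s{\left(W \right)}} = \frac{1}{\frac{1}{2} \cdot \frac{1}{2} \left(-973 + 2\right)} = \frac{1}{\frac{1}{2} \cdot \frac{1}{2} \left(-971\right)} = \frac{1}{- \frac{971}{4}} = - \frac{4}{971}$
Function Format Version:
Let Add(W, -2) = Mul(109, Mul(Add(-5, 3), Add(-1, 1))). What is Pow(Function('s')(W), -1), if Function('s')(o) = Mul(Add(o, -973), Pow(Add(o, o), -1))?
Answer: Rational(-4, 971) ≈ -0.0041195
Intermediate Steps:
W = 2 (W = Add(2, Mul(109, Mul(Add(-5, 3), Add(-1, 1)))) = Add(2, Mul(109, Mul(-2, 0))) = Add(2, Mul(109, 0)) = Add(2, 0) = 2)
Function('s')(o) = Mul(Rational(1, 2), Pow(o, -1), Add(-973, o)) (Function('s')(o) = Mul(Add(-973, o), Pow(Mul(2, o), -1)) = Mul(Add(-973, o), Mul(Rational(1, 2), Pow(o, -1))) = Mul(Rational(1, 2), Pow(o, -1), Add(-973, o)))
Pow(Function('s')(W), -1) = Pow(Mul(Rational(1, 2), Pow(2, -1), Add(-973, 2)), -1) = Pow(Mul(Rational(1, 2), Rational(1, 2), -971), -1) = Pow(Rational(-971, 4), -1) = Rational(-4, 971)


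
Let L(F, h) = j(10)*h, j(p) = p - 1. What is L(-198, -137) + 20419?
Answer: 19186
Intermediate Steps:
j(p) = -1 + p
L(F, h) = 9*h (L(F, h) = (-1 + 10)*h = 9*h)
L(-198, -137) + 20419 = 9*(-137) + 20419 = -1233 + 20419 = 19186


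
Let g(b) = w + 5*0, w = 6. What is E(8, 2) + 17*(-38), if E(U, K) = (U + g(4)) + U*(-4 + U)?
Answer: -600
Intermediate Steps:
g(b) = 6 (g(b) = 6 + 5*0 = 6 + 0 = 6)
E(U, K) = 6 + U + U*(-4 + U) (E(U, K) = (U + 6) + U*(-4 + U) = (6 + U) + U*(-4 + U) = 6 + U + U*(-4 + U))
E(8, 2) + 17*(-38) = (6 + 8² - 3*8) + 17*(-38) = (6 + 64 - 24) - 646 = 46 - 646 = -600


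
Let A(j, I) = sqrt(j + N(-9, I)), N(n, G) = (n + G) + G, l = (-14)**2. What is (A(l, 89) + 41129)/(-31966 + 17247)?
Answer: -41129/14719 - sqrt(365)/14719 ≈ -2.7956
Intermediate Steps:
l = 196
N(n, G) = n + 2*G (N(n, G) = (G + n) + G = n + 2*G)
A(j, I) = sqrt(-9 + j + 2*I) (A(j, I) = sqrt(j + (-9 + 2*I)) = sqrt(-9 + j + 2*I))
(A(l, 89) + 41129)/(-31966 + 17247) = (sqrt(-9 + 196 + 2*89) + 41129)/(-31966 + 17247) = (sqrt(-9 + 196 + 178) + 41129)/(-14719) = (sqrt(365) + 41129)*(-1/14719) = (41129 + sqrt(365))*(-1/14719) = -41129/14719 - sqrt(365)/14719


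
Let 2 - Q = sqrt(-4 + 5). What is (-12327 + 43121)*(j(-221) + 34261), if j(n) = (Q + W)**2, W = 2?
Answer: 1055310380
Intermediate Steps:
Q = 1 (Q = 2 - sqrt(-4 + 5) = 2 - sqrt(1) = 2 - 1*1 = 2 - 1 = 1)
j(n) = 9 (j(n) = (1 + 2)**2 = 3**2 = 9)
(-12327 + 43121)*(j(-221) + 34261) = (-12327 + 43121)*(9 + 34261) = 30794*34270 = 1055310380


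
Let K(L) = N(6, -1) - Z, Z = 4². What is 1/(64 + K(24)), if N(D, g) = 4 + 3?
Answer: 1/55 ≈ 0.018182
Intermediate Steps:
N(D, g) = 7
Z = 16
K(L) = -9 (K(L) = 7 - 1*16 = 7 - 16 = -9)
1/(64 + K(24)) = 1/(64 - 9) = 1/55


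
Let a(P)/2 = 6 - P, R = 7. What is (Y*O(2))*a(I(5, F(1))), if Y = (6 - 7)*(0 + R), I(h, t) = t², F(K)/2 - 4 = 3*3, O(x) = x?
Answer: 18760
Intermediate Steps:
F(K) = 26 (F(K) = 8 + 2*(3*3) = 8 + 2*9 = 8 + 18 = 26)
a(P) = 12 - 2*P (a(P) = 2*(6 - P) = 12 - 2*P)
Y = -7 (Y = (6 - 7)*(0 + 7) = -1*7 = -7)
(Y*O(2))*a(I(5, F(1))) = (-7*2)*(12 - 2*26²) = -14*(12 - 2*676) = -14*(12 - 1352) = -14*(-1340) = 18760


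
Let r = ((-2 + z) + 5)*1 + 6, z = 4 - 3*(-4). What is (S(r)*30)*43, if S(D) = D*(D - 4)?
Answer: 677250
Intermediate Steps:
z = 16 (z = 4 + 12 = 16)
r = 25 (r = ((-2 + 16) + 5)*1 + 6 = (14 + 5)*1 + 6 = 19*1 + 6 = 19 + 6 = 25)
S(D) = D*(-4 + D)
(S(r)*30)*43 = ((25*(-4 + 25))*30)*43 = ((25*21)*30)*43 = (525*30)*43 = 15750*43 = 677250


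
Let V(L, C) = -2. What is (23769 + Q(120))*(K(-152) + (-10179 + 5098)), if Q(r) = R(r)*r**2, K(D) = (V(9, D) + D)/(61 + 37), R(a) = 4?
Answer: -2894946282/7 ≈ -4.1356e+8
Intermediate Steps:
K(D) = -1/49 + D/98 (K(D) = (-2 + D)/(61 + 37) = (-2 + D)/98 = (-2 + D)*(1/98) = -1/49 + D/98)
Q(r) = 4*r**2
(23769 + Q(120))*(K(-152) + (-10179 + 5098)) = (23769 + 4*120**2)*((-1/49 + (1/98)*(-152)) + (-10179 + 5098)) = (23769 + 4*14400)*((-1/49 - 76/49) - 5081) = (23769 + 57600)*(-11/7 - 5081) = 81369*(-35578/7) = -2894946282/7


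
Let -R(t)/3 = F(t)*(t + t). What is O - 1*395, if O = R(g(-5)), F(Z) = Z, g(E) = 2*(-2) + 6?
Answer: -419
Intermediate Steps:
g(E) = 2 (g(E) = -4 + 6 = 2)
R(t) = -6*t² (R(t) = -3*t*(t + t) = -3*t*2*t = -6*t²)
O = -24 (O = -6*2² = -6*4 = -24)
O - 1*395 = -24 - 1*395 = -24 - 395 = -419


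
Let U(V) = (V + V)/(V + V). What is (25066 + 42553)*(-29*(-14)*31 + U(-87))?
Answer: 851120353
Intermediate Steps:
U(V) = 1 (U(V) = (2*V)/((2*V)) = (2*V)*(1/(2*V)) = 1)
(25066 + 42553)*(-29*(-14)*31 + U(-87)) = (25066 + 42553)*(-29*(-14)*31 + 1) = 67619*(406*31 + 1) = 67619*(12586 + 1) = 67619*12587 = 851120353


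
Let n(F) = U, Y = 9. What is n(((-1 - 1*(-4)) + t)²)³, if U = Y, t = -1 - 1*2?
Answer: 729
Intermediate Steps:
t = -3 (t = -1 - 2 = -3)
U = 9
n(F) = 9
n(((-1 - 1*(-4)) + t)²)³ = 9³ = 729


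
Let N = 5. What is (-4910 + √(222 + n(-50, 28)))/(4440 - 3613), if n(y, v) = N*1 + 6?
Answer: -4910/827 + √233/827 ≈ -5.9187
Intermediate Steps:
n(y, v) = 11 (n(y, v) = 5*1 + 6 = 5 + 6 = 11)
(-4910 + √(222 + n(-50, 28)))/(4440 - 3613) = (-4910 + √(222 + 11))/(4440 - 3613) = (-4910 + √233)/827 = (-4910 + √233)*(1/827) = -4910/827 + √233/827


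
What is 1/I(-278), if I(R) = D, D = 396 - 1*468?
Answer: -1/72 ≈ -0.013889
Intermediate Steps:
D = -72 (D = 396 - 468 = -72)
I(R) = -72
1/I(-278) = 1/(-72) = -1/72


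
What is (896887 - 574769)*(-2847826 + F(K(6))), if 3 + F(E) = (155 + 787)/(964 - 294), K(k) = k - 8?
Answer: -307307737192792/335 ≈ -9.1734e+11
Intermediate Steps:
K(k) = -8 + k
F(E) = -534/335 (F(E) = -3 + (155 + 787)/(964 - 294) = -3 + 942/670 = -3 + 942*(1/670) = -3 + 471/335 = -534/335)
(896887 - 574769)*(-2847826 + F(K(6))) = (896887 - 574769)*(-2847826 - 534/335) = 322118*(-954022244/335) = -307307737192792/335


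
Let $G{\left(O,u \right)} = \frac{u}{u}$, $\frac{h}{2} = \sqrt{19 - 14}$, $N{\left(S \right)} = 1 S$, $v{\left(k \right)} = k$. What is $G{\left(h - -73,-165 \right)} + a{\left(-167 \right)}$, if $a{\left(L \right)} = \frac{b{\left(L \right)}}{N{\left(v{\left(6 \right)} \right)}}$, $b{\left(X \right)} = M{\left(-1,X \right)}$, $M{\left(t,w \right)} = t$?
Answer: $\frac{5}{6} \approx 0.83333$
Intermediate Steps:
$b{\left(X \right)} = -1$
$N{\left(S \right)} = S$
$h = 2 \sqrt{5}$ ($h = 2 \sqrt{19 - 14} = 2 \sqrt{5} \approx 4.4721$)
$G{\left(O,u \right)} = 1$
$a{\left(L \right)} = - \frac{1}{6}$
$G{\left(h - -73,-165 \right)} + a{\left(-167 \right)} = 1 - \frac{1}{6} = \frac{5}{6}$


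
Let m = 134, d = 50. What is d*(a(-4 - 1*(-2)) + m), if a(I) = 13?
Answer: 7350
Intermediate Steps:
d*(a(-4 - 1*(-2)) + m) = 50*(13 + 134) = 50*147 = 7350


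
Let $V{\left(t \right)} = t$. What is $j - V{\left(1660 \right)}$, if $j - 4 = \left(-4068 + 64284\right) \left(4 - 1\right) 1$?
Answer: $178992$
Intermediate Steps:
$j = 180652$ ($j = 4 + \left(-4068 + 64284\right) \left(4 - 1\right) 1 = 4 + 60216 \cdot 3 \cdot 1 = 4 + 60216 \cdot 3 = 4 + 180648 = 180652$)
$j - V{\left(1660 \right)} = 180652 - 1660 = 178992$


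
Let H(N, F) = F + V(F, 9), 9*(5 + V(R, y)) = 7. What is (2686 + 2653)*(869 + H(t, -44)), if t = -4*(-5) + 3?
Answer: 39439193/9 ≈ 4.3821e+6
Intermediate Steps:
V(R, y) = -38/9 (V(R, y) = -5 + (⅑)*7 = -5 + 7/9 = -38/9)
t = 23 (t = 20 + 3 = 23)
H(N, F) = -38/9 + F (H(N, F) = F - 38/9 = -38/9 + F)
(2686 + 2653)*(869 + H(t, -44)) = (2686 + 2653)*(869 + (-38/9 - 44)) = 5339*(869 - 434/9) = 5339*(7387/9) = 39439193/9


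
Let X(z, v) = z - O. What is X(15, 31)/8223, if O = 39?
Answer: -8/2741 ≈ -0.0029186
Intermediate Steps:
X(z, v) = -39 + z (X(z, v) = z - 1*39 = z - 39 = -39 + z)
X(15, 31)/8223 = (-39 + 15)/8223 = -24*1/8223 = -8/2741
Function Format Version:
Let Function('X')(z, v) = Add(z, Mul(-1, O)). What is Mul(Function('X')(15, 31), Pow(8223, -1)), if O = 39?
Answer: Rational(-8, 2741) ≈ -0.0029186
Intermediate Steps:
Function('X')(z, v) = Add(-39, z) (Function('X')(z, v) = Add(z, Mul(-1, 39)) = Add(z, -39) = Add(-39, z))
Mul(Function('X')(15, 31), Pow(8223, -1)) = Mul(Add(-39, 15), Pow(8223, -1)) = Mul(-24, Rational(1, 8223)) = Rational(-8, 2741)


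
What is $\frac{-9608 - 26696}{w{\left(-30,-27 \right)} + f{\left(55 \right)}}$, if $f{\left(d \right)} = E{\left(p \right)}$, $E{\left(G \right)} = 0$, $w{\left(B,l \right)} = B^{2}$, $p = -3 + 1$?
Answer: $- \frac{9076}{225} \approx -40.338$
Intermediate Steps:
$p = -2$
$f{\left(d \right)} = 0$
$\frac{-9608 - 26696}{w{\left(-30,-27 \right)} + f{\left(55 \right)}} = \frac{-9608 - 26696}{\left(-30\right)^{2} + 0} = \frac{-9608 - 26696}{900 + 0} = \frac{-9608 - 26696}{900} = \left(-9608 - 26696\right) \frac{1}{900} = \left(-36304\right) \frac{1}{900} = - \frac{9076}{225}$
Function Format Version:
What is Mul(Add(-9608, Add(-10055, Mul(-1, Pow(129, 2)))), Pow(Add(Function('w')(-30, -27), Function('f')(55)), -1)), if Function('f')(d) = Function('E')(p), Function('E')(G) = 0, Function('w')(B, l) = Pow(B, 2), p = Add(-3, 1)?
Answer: Rational(-9076, 225) ≈ -40.338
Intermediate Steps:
p = -2
Function('f')(d) = 0
Mul(Add(-9608, Add(-10055, Mul(-1, Pow(129, 2)))), Pow(Add(Function('w')(-30, -27), Function('f')(55)), -1)) = Mul(Add(-9608, Add(-10055, Mul(-1, Pow(129, 2)))), Pow(Add(Pow(-30, 2), 0), -1)) = Mul(Add(-9608, Add(-10055, Mul(-1, 16641))), Pow(Add(900, 0), -1)) = Mul(Add(-9608, Add(-10055, -16641)), Pow(900, -1)) = Mul(Add(-9608, -26696), Rational(1, 900)) = Mul(-36304, Rational(1, 900)) = Rational(-9076, 225)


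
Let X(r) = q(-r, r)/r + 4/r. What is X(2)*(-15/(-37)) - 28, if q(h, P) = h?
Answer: -1021/37 ≈ -27.595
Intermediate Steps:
X(r) = -1 + 4/r (X(r) = (-r)/r + 4/r = -1 + 4/r)
X(2)*(-15/(-37)) - 28 = ((4 - 1*2)/2)*(-15/(-37)) - 28 = ((4 - 2)/2)*(-15*(-1/37)) - 28 = ((1/2)*2)*(15/37) - 28 = 1*(15/37) - 28 = 15/37 - 28 = -1021/37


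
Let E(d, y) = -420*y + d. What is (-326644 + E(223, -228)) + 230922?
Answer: 261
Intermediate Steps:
E(d, y) = d - 420*y
(-326644 + E(223, -228)) + 230922 = (-326644 + (223 - 420*(-228))) + 230922 = (-326644 + (223 + 95760)) + 230922 = (-326644 + 95983) + 230922 = -230661 + 230922 = 261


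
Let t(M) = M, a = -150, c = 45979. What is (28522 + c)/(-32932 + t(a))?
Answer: -10643/4726 ≈ -2.2520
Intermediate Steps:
(28522 + c)/(-32932 + t(a)) = (28522 + 45979)/(-32932 - 150) = 74501/(-33082) = 74501*(-1/33082) = -10643/4726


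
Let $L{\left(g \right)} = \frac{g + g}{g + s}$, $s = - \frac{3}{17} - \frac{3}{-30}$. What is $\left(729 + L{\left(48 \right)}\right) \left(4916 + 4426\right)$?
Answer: $\frac{55636122186}{8147} \approx 6.829 \cdot 10^{6}$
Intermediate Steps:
$s = - \frac{13}{170}$ ($s = \left(-3\right) \frac{1}{17} - - \frac{1}{10} = - \frac{3}{17} + \frac{1}{10} = - \frac{13}{170} \approx -0.076471$)
$L{\left(g \right)} = \frac{2 g}{- \frac{13}{170} + g}$ ($L{\left(g \right)} = \frac{g + g}{g - \frac{13}{170}} = \frac{2 g}{- \frac{13}{170} + g}$)
$\left(729 + L{\left(48 \right)}\right) \left(4916 + 4426\right) = \left(729 + 340 \cdot 48 \frac{1}{-13 + 170 \cdot 48}\right) \left(4916 + 4426\right) = \left(729 + 340 \cdot 48 \frac{1}{-13 + 8160}\right) 9342 = \left(729 + 340 \cdot 48 \cdot \frac{1}{8147}\right) 9342 = \left(729 + \frac{16320}{8147}\right) 9342 = \frac{5955483}{8147} \cdot 9342 = \frac{55636122186}{8147}$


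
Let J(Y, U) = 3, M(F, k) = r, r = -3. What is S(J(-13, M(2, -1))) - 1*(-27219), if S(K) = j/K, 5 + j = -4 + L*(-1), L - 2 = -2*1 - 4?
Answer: 81652/3 ≈ 27217.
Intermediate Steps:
L = -4 (L = 2 + (-2*1 - 4) = 2 + (-2 - 4) = 2 - 6 = -4)
M(F, k) = -3
j = -5 (j = -5 + (-4 - 4*(-1)) = -5 + (-4 + 4) = -5 + 0 = -5)
S(K) = -5/K
S(J(-13, M(2, -1))) - 1*(-27219) = -5/3 - 1*(-27219) = -5*⅓ + 27219 = -5/3 + 27219 = 81652/3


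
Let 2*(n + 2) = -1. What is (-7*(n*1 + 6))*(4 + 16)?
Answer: -490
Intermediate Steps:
n = -5/2 (n = -2 + (½)*(-1) = -2 - ½ = -5/2 ≈ -2.5000)
(-7*(n*1 + 6))*(4 + 16) = (-7*(-5/2*1 + 6))*(4 + 16) = -7*(-5/2 + 6)*20 = -7*7/2*20 = -49/2*20 = -490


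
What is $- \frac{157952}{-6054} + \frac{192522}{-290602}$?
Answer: $\frac{11183909729}{439826127} \approx 25.428$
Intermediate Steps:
$- \frac{157952}{-6054} + \frac{192522}{-290602} = \left(-157952\right) \left(- \frac{1}{6054}\right) + 192522 \left(- \frac{1}{290602}\right) = \frac{78976}{3027} - \frac{96261}{145301} = \frac{11183909729}{439826127}$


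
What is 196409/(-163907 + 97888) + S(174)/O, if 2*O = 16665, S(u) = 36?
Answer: -1089467539/366735545 ≈ -2.9707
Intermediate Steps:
O = 16665/2 (O = (½)*16665 = 16665/2 ≈ 8332.5)
196409/(-163907 + 97888) + S(174)/O = 196409/(-163907 + 97888) + 36/(16665/2) = 196409/(-66019) + 36*(2/16665) = 196409*(-1/66019) + 24/5555 = -196409/66019 + 24/5555 = -1089467539/366735545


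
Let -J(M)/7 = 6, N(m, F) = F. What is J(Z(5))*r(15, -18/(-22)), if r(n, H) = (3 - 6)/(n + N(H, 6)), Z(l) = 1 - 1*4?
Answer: 6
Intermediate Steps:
Z(l) = -3 (Z(l) = 1 - 4 = -3)
J(M) = -42 (J(M) = -7*6 = -42)
r(n, H) = -3/(6 + n) (r(n, H) = (3 - 6)/(n + 6) = -3/(6 + n))
J(Z(5))*r(15, -18/(-22)) = -(-126)/(6 + 15) = -(-126)/21 = -42*(-⅐) = 6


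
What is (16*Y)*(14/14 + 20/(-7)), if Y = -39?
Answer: 8112/7 ≈ 1158.9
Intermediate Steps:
(16*Y)*(14/14 + 20/(-7)) = (16*(-39))*(14/14 + 20/(-7)) = -624*(14*(1/14) + 20*(-1/7)) = -624*(1 - 20/7) = -624*(-13/7) = 8112/7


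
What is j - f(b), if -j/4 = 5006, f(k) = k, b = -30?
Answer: -19994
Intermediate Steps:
j = -20024 (j = -4*5006 = -20024)
j - f(b) = -20024 - 1*(-30) = -20024 + 30 = -19994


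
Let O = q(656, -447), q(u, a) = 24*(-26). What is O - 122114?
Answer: -122738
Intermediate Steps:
q(u, a) = -624
O = -624
O - 122114 = -624 - 122114 = -122738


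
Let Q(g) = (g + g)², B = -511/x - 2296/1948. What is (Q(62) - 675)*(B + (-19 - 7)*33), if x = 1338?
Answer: -8233953904717/651606 ≈ -1.2636e+7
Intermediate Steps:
B = -1016869/651606 (B = -511/1338 - 2296/1948 = -511*1/1338 - 2296*1/1948 = -511/1338 - 574/487 = -1016869/651606 ≈ -1.5606)
Q(g) = 4*g² (Q(g) = (2*g)² = 4*g²)
(Q(62) - 675)*(B + (-19 - 7)*33) = (4*62² - 675)*(-1016869/651606 + (-19 - 7)*33) = (4*3844 - 675)*(-1016869/651606 - 26*33) = (15376 - 675)*(-1016869/651606 - 858) = 14701*(-560094817/651606) = -8233953904717/651606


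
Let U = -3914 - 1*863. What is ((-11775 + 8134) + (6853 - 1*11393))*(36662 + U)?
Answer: -260851185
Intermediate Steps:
U = -4777 (U = -3914 - 863 = -4777)
((-11775 + 8134) + (6853 - 1*11393))*(36662 + U) = ((-11775 + 8134) + (6853 - 1*11393))*(36662 - 4777) = (-3641 + (6853 - 11393))*31885 = (-3641 - 4540)*31885 = -8181*31885 = -260851185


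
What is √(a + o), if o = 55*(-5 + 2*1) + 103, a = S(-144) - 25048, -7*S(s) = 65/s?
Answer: I*√177175705/84 ≈ 158.46*I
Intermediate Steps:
S(s) = -65/(7*s)
a = -25248319/1008 (a = -65/7/(-144) - 25048 = -65/7*(-1/144) - 25048 = 65/1008 - 25048 = -25248319/1008 ≈ -25048.)
o = -62 (o = 55*(-5 + 2) + 103 = 55*(-3) + 103 = -165 + 103 = -62)
√(a + o) = √(-25248319/1008 - 62) = √(-25310815/1008) = I*√177175705/84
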